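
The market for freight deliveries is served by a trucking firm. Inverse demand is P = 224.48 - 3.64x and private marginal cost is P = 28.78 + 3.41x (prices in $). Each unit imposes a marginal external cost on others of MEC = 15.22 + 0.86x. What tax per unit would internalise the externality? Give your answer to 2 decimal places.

Social marginal cost = private MC + MEC = 44.00 + 4.27x.
Set SMC = demand: 44.00 + 4.27x = 224.48 - 3.64x → x* = 22.8167.
The Pigouvian tax equals MEC at x*: 15.22 + 0.86×22.8167 = 34.8424.

tax = $34.84 per unit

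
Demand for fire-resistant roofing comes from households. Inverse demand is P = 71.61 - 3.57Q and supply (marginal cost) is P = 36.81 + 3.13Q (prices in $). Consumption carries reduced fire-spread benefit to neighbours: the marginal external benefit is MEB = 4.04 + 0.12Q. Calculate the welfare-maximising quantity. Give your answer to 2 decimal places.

Q* = 5.90

Social marginal benefit = demand + MEB = 75.65 - 3.45Q.
Set SMB = MC: 75.65 - 3.45Q = 36.81 + 3.13Q → Q* = 5.9027.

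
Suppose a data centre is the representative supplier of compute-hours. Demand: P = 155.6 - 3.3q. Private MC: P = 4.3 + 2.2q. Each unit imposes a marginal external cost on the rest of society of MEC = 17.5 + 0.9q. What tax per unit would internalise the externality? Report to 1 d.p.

tax = 36.3 per unit

Social marginal cost = private MC + MEC = 21.8 + 3.1q.
Set SMC = demand: 21.8 + 3.1q = 155.6 - 3.3q → q* = 20.9063.
The Pigouvian tax equals MEC at q*: 17.5 + 0.9×20.9063 = 36.3157.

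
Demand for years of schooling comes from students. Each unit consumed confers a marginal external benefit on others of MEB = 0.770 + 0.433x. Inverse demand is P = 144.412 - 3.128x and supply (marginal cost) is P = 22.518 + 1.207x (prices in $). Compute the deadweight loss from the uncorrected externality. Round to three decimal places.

Market equilibrium (private): 22.518 + 1.207x = 144.412 - 3.128x → x_m = 28.1186.
Social marginal benefit = demand + MEB = 145.182 - 2.695x.
Set SMB = MC: 145.182 - 2.695x = 22.518 + 1.207x → x* = 31.4362.
Height of the DWL triangle at x_m is SMB(x_m) − MC(x_m) = MEB(x_m) = 12.9453.
DWL = ½ × 3.3176 × 12.9453 = 21.4737.

DWL = $21.474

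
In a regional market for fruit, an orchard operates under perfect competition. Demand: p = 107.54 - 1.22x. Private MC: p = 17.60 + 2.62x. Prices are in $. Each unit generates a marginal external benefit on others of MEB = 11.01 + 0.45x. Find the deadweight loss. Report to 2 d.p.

Market equilibrium (private): 17.60 + 2.62x = 107.54 - 1.22x → x_m = 23.4219.
Social marginal cost = private MC − MEB = 6.59 + 2.17x.
Set SMC = demand: 6.59 + 2.17x = 107.54 - 1.22x → x* = 29.7788.
Between x* and x_m the wedge demand − SMC runs linearly from 0 to MEB(x_m), so the loss is a triangle.
DWL = ½ × 6.3569 × 21.5498 = 68.4950.

DWL = $68.49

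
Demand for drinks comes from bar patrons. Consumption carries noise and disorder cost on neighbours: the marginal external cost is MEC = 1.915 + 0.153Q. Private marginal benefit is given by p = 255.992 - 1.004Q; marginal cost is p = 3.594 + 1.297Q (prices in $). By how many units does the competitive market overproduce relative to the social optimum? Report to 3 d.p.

7.619 units

Market equilibrium (private): 3.594 + 1.297Q = 255.992 - 1.004Q → Q_m = 109.6906.
Social marginal benefit = demand − MEC = 254.077 - 1.157Q.
Set SMB = MC: 254.077 - 1.157Q = 3.594 + 1.297Q → Q* = 102.0713.
Gap = |109.6906 − 102.0713| = 7.6193.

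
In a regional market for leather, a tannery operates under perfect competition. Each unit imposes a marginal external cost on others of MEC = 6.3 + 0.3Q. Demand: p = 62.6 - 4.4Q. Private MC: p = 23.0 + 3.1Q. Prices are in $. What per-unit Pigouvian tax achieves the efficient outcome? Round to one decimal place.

Social marginal cost = private MC + MEC = 29.3 + 3.4Q.
Set SMC = demand: 29.3 + 3.4Q = 62.6 - 4.4Q → Q* = 4.2692.
The Pigouvian tax equals MEC at Q*: 6.3 + 0.3×4.2692 = 7.5808.

tax = $7.6 per unit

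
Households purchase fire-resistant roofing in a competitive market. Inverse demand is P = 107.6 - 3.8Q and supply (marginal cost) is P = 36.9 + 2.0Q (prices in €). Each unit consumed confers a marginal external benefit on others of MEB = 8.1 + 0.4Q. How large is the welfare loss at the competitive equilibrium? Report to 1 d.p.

DWL = €15.6

Market equilibrium (private): 36.9 + 2.0Q = 107.6 - 3.8Q → Q_m = 12.1897.
Social marginal benefit = demand + MEB = 115.7 - 3.4Q.
Set SMB = MC: 115.7 - 3.4Q = 36.9 + 2.0Q → Q* = 14.5926.
Between Q* and Q_m the wedge SMB − MC runs linearly from 0 to MEB(Q_m), so the loss is a triangle.
DWL = ½ × 2.4029 × 12.9759 = 15.5899.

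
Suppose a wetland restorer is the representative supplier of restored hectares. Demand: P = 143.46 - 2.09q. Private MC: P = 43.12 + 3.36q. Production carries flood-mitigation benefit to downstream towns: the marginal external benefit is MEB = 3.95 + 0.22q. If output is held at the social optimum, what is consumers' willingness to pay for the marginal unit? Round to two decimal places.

P = 101.78

Social marginal cost = private MC − MEB = 39.17 + 3.14q.
Set SMC = demand: 39.17 + 3.14q = 143.46 - 2.09q → q* = 19.9407.
Consumer price on the demand curve at q*: 143.46 − 2.09×19.9407 = 101.7839.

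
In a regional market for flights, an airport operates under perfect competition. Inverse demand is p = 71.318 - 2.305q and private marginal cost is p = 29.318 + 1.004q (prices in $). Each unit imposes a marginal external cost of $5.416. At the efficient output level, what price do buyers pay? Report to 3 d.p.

P = $45.834

Social marginal cost = private MC + MEC = 34.734 + 1.004q.
Set SMC = demand: 34.734 + 1.004q = 71.318 - 2.305q → q* = 11.0559.
Consumer price on the demand curve at q*: 71.318 − 2.305×11.0559 = 45.8342.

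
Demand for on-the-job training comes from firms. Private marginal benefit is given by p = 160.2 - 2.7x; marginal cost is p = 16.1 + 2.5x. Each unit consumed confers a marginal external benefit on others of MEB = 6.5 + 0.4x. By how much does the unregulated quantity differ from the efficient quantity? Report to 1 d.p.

3.7 units

Market equilibrium (private): 16.1 + 2.5x = 160.2 - 2.7x → x_m = 27.7115.
Social marginal benefit = demand + MEB = 166.7 - 2.3x.
Set SMB = MC: 166.7 - 2.3x = 16.1 + 2.5x → x* = 31.3750.
Gap = |27.7115 − 31.3750| = 3.6635.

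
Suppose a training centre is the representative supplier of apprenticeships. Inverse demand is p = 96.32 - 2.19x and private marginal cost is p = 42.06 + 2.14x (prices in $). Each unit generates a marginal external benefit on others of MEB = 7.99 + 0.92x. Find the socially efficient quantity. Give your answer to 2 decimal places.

Social marginal cost = private MC − MEB = 34.07 + 1.22x.
Set SMC = demand: 34.07 + 1.22x = 96.32 - 2.19x → x* = 18.2551.

x* = 18.26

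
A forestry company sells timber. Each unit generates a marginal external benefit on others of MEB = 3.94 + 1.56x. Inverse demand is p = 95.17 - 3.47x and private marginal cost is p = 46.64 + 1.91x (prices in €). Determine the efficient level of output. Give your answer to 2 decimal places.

Social marginal cost = private MC − MEB = 42.70 + 0.35x.
Set SMC = demand: 42.70 + 0.35x = 95.17 - 3.47x → x* = 13.7356.

x* = 13.74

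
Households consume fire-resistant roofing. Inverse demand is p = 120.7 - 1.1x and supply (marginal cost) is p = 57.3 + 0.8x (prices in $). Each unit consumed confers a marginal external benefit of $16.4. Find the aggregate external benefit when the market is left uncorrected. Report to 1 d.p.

Market equilibrium (private): 57.3 + 0.8x = 120.7 - 1.1x → x_m = 33.3684.
Total external benefit = MEB × x_m = 16.4 × 33.3684 = 547.2418.

$547.2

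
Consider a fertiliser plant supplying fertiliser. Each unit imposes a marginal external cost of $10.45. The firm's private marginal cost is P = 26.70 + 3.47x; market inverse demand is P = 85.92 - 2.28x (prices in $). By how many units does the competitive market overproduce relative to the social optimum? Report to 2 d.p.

1.82 units

Market equilibrium (private): 26.70 + 3.47x = 85.92 - 2.28x → x_m = 10.2991.
Social marginal cost = private MC + MEC = 37.15 + 3.47x.
Set SMC = demand: 37.15 + 3.47x = 85.92 - 2.28x → x* = 8.4817.
Gap = |10.2991 − 8.4817| = 1.8174.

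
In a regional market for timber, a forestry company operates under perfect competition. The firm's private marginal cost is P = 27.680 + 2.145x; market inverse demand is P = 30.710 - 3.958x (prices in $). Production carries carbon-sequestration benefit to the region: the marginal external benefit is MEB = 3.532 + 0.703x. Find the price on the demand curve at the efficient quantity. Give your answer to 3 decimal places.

Social marginal cost = private MC − MEB = 24.148 + 1.442x.
Set SMC = demand: 24.148 + 1.442x = 30.710 - 3.958x → x* = 1.2152.
Consumer price on the demand curve at x*: 30.710 − 3.958×1.2152 = 25.9002.

P = $25.900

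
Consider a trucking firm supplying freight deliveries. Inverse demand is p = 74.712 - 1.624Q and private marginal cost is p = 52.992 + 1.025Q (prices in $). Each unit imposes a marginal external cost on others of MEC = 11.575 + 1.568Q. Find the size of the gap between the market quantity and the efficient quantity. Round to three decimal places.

Market equilibrium (private): 52.992 + 1.025Q = 74.712 - 1.624Q → Q_m = 8.1993.
Social marginal cost = private MC + MEC = 64.567 + 2.593Q.
Set SMC = demand: 64.567 + 2.593Q = 74.712 - 1.624Q → Q* = 2.4057.
Gap = |8.1993 − 2.4057| = 5.7936.

5.794 units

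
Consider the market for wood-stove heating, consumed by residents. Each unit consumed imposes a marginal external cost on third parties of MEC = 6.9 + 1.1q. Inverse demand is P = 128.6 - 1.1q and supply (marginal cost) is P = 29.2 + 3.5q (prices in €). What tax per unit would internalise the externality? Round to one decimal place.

tax = €24.8 per unit

Social marginal benefit = demand − MEC = 121.7 - 2.2q.
Set SMB = MC: 121.7 - 2.2q = 29.2 + 3.5q → q* = 16.2281.
The Pigouvian tax equals MEC at q*: 6.9 + 1.1×16.2281 = 24.7509.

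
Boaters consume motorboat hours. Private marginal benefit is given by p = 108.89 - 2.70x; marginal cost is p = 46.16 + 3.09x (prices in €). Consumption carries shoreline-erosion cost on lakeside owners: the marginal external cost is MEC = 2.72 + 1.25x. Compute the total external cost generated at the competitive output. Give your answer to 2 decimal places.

€102.83

Market equilibrium (private): 46.16 + 3.09x = 108.89 - 2.70x → x_m = 10.8342.
Total external cost = ∫₀^{x_m} (2.72 + 1.25x) dx = 2.72×10.8342 + ½×1.25×10.8342² = 102.8315.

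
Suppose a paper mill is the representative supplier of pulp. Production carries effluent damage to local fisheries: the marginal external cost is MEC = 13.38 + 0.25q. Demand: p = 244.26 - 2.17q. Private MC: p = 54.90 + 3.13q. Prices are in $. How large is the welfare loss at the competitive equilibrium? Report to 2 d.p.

Market equilibrium (private): 54.90 + 3.13q = 244.26 - 2.17q → q_m = 35.7283.
Social marginal cost = private MC + MEC = 68.28 + 3.38q.
Set SMC = demand: 68.28 + 3.38q = 244.26 - 2.17q → q* = 31.7081.
The loss is the area between SMC and demand from q* to q_m; with linear curves that's a triangle of height MEC(q_m).
DWL = ½ × 4.0202 × 22.3121 = 44.8496.

DWL = $44.85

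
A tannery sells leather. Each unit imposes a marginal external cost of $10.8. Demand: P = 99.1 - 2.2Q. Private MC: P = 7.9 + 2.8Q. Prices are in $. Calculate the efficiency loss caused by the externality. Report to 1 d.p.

DWL = $11.7

Market equilibrium (private): 7.9 + 2.8Q = 99.1 - 2.2Q → Q_m = 18.2400.
Social marginal cost = private MC + MEC = 18.7 + 2.8Q.
Set SMC = demand: 18.7 + 2.8Q = 99.1 - 2.2Q → Q* = 16.0800.
Height of the DWL triangle at Q_m is SMC(Q_m) − demand(Q_m) = MEC(Q_m) = 10.8000.
DWL = ½ × 2.1600 × 10.8000 = 11.6640.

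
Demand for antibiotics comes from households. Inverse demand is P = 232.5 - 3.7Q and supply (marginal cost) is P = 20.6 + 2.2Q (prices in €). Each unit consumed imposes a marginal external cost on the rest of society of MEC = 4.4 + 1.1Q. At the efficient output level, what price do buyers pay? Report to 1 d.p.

Social marginal benefit = demand − MEC = 228.1 - 4.8Q.
Set SMB = MC: 228.1 - 4.8Q = 20.6 + 2.2Q → Q* = 29.6429.
Consumer price on the demand curve at Q*: 232.5 − 3.7×29.6429 = 122.8213.

P = €122.8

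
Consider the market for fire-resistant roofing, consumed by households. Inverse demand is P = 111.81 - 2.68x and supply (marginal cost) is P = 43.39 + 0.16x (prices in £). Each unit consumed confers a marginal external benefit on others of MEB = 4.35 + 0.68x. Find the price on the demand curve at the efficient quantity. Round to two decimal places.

P = £21.52

Social marginal benefit = demand + MEB = 116.16 - 2.00x.
Set SMB = MC: 116.16 - 2.00x = 43.39 + 0.16x → x* = 33.6898.
Consumer price on the demand curve at x*: 111.81 − 2.68×33.6898 = 21.5213.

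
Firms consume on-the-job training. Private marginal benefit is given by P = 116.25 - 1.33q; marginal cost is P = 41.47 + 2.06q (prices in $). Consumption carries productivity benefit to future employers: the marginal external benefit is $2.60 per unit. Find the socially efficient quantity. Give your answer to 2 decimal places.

q* = 22.83

Social marginal benefit = demand + MEB = 118.85 - 1.33q.
Set SMB = MC: 118.85 - 1.33q = 41.47 + 2.06q → q* = 22.8260.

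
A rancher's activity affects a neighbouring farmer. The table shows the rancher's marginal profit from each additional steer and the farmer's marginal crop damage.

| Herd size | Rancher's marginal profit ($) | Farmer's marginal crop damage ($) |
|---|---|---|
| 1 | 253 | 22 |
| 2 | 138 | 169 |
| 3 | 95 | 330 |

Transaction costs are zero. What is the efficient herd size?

Bargaining reaches the level where marginal profit last exceeds marginal crop damage.
That holds through level 1 (253 ≥ 22) but not at 2 (138 < 169).

1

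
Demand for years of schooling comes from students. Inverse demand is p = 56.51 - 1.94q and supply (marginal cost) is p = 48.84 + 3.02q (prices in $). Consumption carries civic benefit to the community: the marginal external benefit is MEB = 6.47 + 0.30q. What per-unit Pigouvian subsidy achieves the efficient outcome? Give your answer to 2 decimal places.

Social marginal benefit = demand + MEB = 62.98 - 1.64q.
Set SMB = MC: 62.98 - 1.64q = 48.84 + 3.02q → q* = 3.0343.
The Pigouvian subsidy equals MEB at q*: 6.47 + 0.30×3.0343 = 7.3803.

subsidy = $7.38 per unit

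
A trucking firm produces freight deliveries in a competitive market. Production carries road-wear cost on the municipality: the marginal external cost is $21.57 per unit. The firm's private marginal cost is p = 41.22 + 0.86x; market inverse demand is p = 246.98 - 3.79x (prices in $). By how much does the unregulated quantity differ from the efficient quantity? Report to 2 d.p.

4.64 units

Market equilibrium (private): 41.22 + 0.86x = 246.98 - 3.79x → x_m = 44.2495.
Social marginal cost = private MC + MEC = 62.79 + 0.86x.
Set SMC = demand: 62.79 + 0.86x = 246.98 - 3.79x → x* = 39.6108.
Gap = |44.2495 − 39.6108| = 4.6387.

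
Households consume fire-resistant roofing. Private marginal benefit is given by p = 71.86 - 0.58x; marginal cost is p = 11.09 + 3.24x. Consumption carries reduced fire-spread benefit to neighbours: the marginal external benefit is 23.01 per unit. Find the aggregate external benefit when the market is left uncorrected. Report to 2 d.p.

Market equilibrium (private): 11.09 + 3.24x = 71.86 - 0.58x → x_m = 15.9084.
Total external benefit = MEB × x_m = 23.01 × 15.9084 = 366.0523.

366.05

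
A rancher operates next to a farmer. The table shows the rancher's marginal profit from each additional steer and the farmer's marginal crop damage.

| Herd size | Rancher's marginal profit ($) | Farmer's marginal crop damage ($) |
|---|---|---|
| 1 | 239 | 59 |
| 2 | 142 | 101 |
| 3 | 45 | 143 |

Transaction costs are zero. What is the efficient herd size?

Bargaining reaches the level where marginal profit last exceeds marginal crop damage.
That holds through level 2 (142 ≥ 101) but not at 3 (45 < 143).

2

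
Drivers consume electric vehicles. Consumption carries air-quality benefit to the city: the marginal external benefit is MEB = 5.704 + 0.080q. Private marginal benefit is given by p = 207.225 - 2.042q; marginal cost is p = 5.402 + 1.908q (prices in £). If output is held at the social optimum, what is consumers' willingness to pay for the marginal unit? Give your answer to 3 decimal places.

P = £97.724

Social marginal benefit = demand + MEB = 212.929 - 1.962q.
Set SMB = MC: 212.929 - 1.962q = 5.402 + 1.908q → q* = 53.6245.
Consumer price on the demand curve at q*: 207.225 − 2.042×53.6245 = 97.7238.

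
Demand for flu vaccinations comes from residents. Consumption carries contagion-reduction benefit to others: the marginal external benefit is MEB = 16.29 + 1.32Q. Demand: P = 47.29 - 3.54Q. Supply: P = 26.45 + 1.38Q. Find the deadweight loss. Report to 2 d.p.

DWL = 66.50

Market equilibrium (private): 26.45 + 1.38Q = 47.29 - 3.54Q → Q_m = 4.2358.
Social marginal benefit = demand + MEB = 63.58 - 2.22Q.
Set SMB = MC: 63.58 - 2.22Q = 26.45 + 1.38Q → Q* = 10.3139.
Height of the DWL triangle at Q_m is SMB(Q_m) − MC(Q_m) = MEB(Q_m) = 21.8812.
DWL = ½ × 6.0781 × 21.8812 = 66.4981.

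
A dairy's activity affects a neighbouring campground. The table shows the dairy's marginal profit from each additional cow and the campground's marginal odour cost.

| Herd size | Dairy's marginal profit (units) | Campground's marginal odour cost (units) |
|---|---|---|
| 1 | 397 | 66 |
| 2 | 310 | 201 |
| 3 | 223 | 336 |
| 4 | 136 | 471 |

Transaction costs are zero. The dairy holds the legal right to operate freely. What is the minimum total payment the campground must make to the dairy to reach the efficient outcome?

Left alone the dairy would choose level 4 (marginal profit stays positive).
Efficient level: k* = 2 (marginal profit ≥ marginal odour cost through 2).
The campground must at least cover the dairy's forgone profit from cutting 4→2: 223 + 136 = 359.

359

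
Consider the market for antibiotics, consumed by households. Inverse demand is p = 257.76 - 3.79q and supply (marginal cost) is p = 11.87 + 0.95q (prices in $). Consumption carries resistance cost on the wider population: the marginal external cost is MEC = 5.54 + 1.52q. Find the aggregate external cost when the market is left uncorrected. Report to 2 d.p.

Market equilibrium (private): 11.87 + 0.95q = 257.76 - 3.79q → q_m = 51.8755.
Total external cost = ∫₀^{q_m} (5.54 + 1.52q) dq = 5.54×51.8755 + ½×1.52×51.8755² = 2332.6016.

$2332.60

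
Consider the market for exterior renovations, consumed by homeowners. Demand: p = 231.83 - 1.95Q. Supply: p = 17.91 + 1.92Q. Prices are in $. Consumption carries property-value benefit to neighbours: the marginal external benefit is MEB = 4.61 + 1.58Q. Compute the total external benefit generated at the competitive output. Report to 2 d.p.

Market equilibrium (private): 17.91 + 1.92Q = 231.83 - 1.95Q → Q_m = 55.2765.
Total external benefit = ∫₀^{Q_m} (4.61 + 1.58Q) dQ = 4.61×55.2765 + ½×1.58×55.2765² = 2668.6629.

$2668.66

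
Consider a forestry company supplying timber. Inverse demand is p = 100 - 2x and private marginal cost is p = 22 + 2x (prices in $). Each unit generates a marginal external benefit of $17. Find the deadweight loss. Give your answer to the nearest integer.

DWL = $36

Market equilibrium (private): 22 + 2x = 100 - 2x → x_m = 19.5000.
Social marginal cost = private MC − MEB = 5 + 2x.
Set SMC = demand: 5 + 2x = 100 - 2x → x* = 23.7500.
Height of the DWL triangle at x_m is demand(x_m) − SMC(x_m) = MEB(x_m) = 17.0000.
DWL = ½ × 4.2500 × 17.0000 = 36.1250.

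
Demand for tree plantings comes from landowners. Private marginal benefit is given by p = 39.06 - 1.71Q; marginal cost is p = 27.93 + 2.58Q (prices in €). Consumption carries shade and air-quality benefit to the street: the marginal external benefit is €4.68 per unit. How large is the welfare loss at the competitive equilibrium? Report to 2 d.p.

Market equilibrium (private): 27.93 + 2.58Q = 39.06 - 1.71Q → Q_m = 2.5944.
Social marginal benefit = demand + MEB = 43.74 - 1.71Q.
Set SMB = MC: 43.74 - 1.71Q = 27.93 + 2.58Q → Q* = 3.6853.
The welfare-loss triangle has base |Q_m − Q*| and height MEB(Q_m) (the vertical gap between SMB and MC is zero at Q* and MEB at Q_m).
DWL = ½ × 1.0909 × 4.6800 = 2.5527.

DWL = €2.55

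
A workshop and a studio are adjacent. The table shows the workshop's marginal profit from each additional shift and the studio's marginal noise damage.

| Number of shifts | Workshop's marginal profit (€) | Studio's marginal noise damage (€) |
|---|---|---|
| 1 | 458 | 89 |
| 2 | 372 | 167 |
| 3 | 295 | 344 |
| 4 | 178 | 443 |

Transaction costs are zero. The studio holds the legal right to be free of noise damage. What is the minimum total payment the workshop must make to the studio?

€256

Efficient level: marginal profit ≥ marginal noise damage through level 2, so k* = 2.
With the studio holding the right, the workshop must at least compensate total damage at k*: 89 + 167 = 256.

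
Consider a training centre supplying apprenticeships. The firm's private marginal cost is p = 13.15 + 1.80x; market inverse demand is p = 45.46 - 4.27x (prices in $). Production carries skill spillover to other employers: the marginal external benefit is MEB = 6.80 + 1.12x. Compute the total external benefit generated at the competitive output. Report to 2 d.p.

Market equilibrium (private): 13.15 + 1.80x = 45.46 - 4.27x → x_m = 5.3229.
Total external benefit = ∫₀^{x_m} (6.80 + 1.12x) dx = 6.80×5.3229 + ½×1.12×5.3229² = 52.0623.

$52.06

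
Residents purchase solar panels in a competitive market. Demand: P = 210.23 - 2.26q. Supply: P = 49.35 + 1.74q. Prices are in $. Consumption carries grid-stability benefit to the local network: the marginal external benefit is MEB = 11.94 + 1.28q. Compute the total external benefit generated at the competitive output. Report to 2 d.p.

Market equilibrium (private): 49.35 + 1.74q = 210.23 - 2.26q → q_m = 40.2200.
Total external benefit = ∫₀^{q_m} (11.94 + 1.28q) dq = 11.94×40.2200 + ½×1.28×40.2200² = 1515.5218.

$1515.52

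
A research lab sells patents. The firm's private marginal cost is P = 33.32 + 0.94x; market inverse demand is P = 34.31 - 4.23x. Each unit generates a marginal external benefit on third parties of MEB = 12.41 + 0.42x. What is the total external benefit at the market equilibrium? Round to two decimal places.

2.38

Market equilibrium (private): 33.32 + 0.94x = 34.31 - 4.23x → x_m = 0.1915.
Total external benefit = ∫₀^{x_m} (12.41 + 0.42x) dx = 12.41×0.1915 + ½×0.42×0.1915² = 2.3842.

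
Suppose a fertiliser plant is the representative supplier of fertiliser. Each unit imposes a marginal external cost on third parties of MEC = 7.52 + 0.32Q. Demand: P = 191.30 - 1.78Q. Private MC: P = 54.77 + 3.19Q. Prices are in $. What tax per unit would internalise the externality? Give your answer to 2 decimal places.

Social marginal cost = private MC + MEC = 62.29 + 3.51Q.
Set SMC = demand: 62.29 + 3.51Q = 191.30 - 1.78Q → Q* = 24.3875.
The Pigouvian tax equals MEC at Q*: 7.52 + 0.32×24.3875 = 15.3240.

tax = $15.32 per unit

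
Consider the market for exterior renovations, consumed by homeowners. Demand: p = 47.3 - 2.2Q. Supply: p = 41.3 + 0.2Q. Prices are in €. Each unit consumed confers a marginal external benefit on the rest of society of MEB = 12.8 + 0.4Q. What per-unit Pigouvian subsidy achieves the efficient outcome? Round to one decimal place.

Social marginal benefit = demand + MEB = 60.1 - 1.8Q.
Set SMB = MC: 60.1 - 1.8Q = 41.3 + 0.2Q → Q* = 9.4000.
The Pigouvian subsidy equals MEB at Q*: 12.8 + 0.4×9.4000 = 16.5600.

subsidy = €16.6 per unit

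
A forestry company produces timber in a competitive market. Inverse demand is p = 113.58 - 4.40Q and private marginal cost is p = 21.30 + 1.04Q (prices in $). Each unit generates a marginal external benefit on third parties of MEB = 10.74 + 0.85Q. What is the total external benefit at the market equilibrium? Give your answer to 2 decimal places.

$304.48

Market equilibrium (private): 21.30 + 1.04Q = 113.58 - 4.40Q → Q_m = 16.9632.
Total external benefit = ∫₀^{Q_m} (10.74 + 0.85Q) dQ = 10.74×16.9632 + ½×0.85×16.9632² = 304.4786.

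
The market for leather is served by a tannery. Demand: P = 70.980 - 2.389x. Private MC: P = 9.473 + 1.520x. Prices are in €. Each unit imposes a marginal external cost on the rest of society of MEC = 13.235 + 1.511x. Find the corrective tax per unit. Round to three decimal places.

Social marginal cost = private MC + MEC = 22.708 + 3.031x.
Set SMC = demand: 22.708 + 3.031x = 70.980 - 2.389x → x* = 8.9063.
The Pigouvian tax equals MEC at x*: 13.235 + 1.511×8.9063 = 26.6924.

tax = €26.692 per unit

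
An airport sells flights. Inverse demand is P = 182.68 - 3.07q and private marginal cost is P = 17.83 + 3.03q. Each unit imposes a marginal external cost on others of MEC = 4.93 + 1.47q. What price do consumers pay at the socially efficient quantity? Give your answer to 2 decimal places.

Social marginal cost = private MC + MEC = 22.76 + 4.50q.
Set SMC = demand: 22.76 + 4.50q = 182.68 - 3.07q → q* = 21.1255.
Consumer price on the demand curve at q*: 182.68 − 3.07×21.1255 = 117.8247.

P = 117.82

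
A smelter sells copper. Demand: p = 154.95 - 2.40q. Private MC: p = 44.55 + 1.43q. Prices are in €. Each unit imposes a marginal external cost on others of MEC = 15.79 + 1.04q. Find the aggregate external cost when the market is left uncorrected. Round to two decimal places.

Market equilibrium (private): 44.55 + 1.43q = 154.95 - 2.40q → q_m = 28.8251.
Total external cost = ∫₀^{q_m} (15.79 + 1.04q) dq = 15.79×28.8251 + ½×1.04×28.8251² = 887.2093.

€887.21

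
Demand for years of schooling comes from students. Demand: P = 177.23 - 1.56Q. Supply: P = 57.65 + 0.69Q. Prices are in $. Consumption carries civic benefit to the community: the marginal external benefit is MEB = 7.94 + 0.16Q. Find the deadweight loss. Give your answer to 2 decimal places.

Market equilibrium (private): 57.65 + 0.69Q = 177.23 - 1.56Q → Q_m = 53.1467.
Social marginal benefit = demand + MEB = 185.17 - 1.40Q.
Set SMB = MC: 185.17 - 1.40Q = 57.65 + 0.69Q → Q* = 61.0144.
Between Q* and Q_m the wedge SMB − MC runs linearly from 0 to MEB(Q_m), so the loss is a triangle.
DWL = ½ × 7.8677 × 16.4435 = 64.6863.

DWL = $64.69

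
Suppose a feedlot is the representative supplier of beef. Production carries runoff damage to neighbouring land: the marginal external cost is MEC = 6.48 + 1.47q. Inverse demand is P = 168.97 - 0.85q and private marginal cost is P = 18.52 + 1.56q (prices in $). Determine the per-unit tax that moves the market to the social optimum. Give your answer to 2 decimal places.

Social marginal cost = private MC + MEC = 25.00 + 3.03q.
Set SMC = demand: 25.00 + 3.03q = 168.97 - 0.85q → q* = 37.1057.
The Pigouvian tax equals MEC at q*: 6.48 + 1.47×37.1057 = 61.0254.

tax = $61.03 per unit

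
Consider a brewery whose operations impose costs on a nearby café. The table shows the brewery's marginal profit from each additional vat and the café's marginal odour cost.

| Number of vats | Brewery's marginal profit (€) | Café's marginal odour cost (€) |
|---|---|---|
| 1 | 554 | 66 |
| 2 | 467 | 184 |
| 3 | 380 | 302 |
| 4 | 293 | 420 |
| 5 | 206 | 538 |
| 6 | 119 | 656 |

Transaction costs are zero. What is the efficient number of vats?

Bargaining reaches the level where marginal profit last exceeds marginal odour cost.
That holds through level 3 (380 ≥ 302) but not at 4 (293 < 420).

3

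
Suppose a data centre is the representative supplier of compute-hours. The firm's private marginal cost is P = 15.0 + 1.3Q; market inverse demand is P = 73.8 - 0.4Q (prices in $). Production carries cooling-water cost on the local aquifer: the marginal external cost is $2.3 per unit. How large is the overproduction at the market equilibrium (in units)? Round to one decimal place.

Market equilibrium (private): 15.0 + 1.3Q = 73.8 - 0.4Q → Q_m = 34.5882.
Social marginal cost = private MC + MEC = 17.3 + 1.3Q.
Set SMC = demand: 17.3 + 1.3Q = 73.8 - 0.4Q → Q* = 33.2353.
Gap = |34.5882 − 33.2353| = 1.3529.

1.4 units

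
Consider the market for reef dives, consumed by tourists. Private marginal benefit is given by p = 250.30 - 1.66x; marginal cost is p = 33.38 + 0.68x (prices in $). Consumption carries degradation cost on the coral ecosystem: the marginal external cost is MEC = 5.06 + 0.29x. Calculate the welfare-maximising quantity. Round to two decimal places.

Social marginal benefit = demand − MEC = 245.24 - 1.95x.
Set SMB = MC: 245.24 - 1.95x = 33.38 + 0.68x → x* = 80.5551.

x* = 80.56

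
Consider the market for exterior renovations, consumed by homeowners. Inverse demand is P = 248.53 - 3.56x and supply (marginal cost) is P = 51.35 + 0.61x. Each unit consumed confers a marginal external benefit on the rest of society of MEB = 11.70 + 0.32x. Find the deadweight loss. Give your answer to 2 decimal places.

Market equilibrium (private): 51.35 + 0.61x = 248.53 - 3.56x → x_m = 47.2854.
Social marginal benefit = demand + MEB = 260.23 - 3.24x.
Set SMB = MC: 260.23 - 3.24x = 51.35 + 0.61x → x* = 54.2545.
The welfare-loss triangle has base |x_m − x*| and height MEB(x_m) (the vertical gap between SMB and MC is zero at x* and MEB at x_m).
DWL = ½ × 6.9691 × 26.8313 = 93.4950.

DWL = 93.50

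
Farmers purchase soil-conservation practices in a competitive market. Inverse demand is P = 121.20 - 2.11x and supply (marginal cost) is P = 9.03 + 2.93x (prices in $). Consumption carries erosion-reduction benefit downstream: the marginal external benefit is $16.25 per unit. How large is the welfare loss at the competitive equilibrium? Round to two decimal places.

DWL = $26.20

Market equilibrium (private): 9.03 + 2.93x = 121.20 - 2.11x → x_m = 22.2560.
Social marginal benefit = demand + MEB = 137.45 - 2.11x.
Set SMB = MC: 137.45 - 2.11x = 9.03 + 2.93x → x* = 25.4802.
Height of the DWL triangle at x_m is SMB(x_m) − MC(x_m) = MEB(x_m) = 16.2500.
DWL = ½ × 3.2242 × 16.2500 = 26.1966.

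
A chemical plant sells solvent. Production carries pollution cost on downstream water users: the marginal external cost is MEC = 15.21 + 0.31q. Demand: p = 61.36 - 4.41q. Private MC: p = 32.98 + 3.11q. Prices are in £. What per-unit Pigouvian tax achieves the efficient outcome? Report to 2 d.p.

Social marginal cost = private MC + MEC = 48.19 + 3.42q.
Set SMC = demand: 48.19 + 3.42q = 61.36 - 4.41q → q* = 1.6820.
The Pigouvian tax equals MEC at q*: 15.21 + 0.31×1.6820 = 15.7314.

tax = £15.73 per unit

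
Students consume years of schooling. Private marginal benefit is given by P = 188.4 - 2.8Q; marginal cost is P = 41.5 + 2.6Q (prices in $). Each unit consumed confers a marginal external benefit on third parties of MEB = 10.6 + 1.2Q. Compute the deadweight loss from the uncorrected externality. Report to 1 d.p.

Market equilibrium (private): 41.5 + 2.6Q = 188.4 - 2.8Q → Q_m = 27.2037.
Social marginal benefit = demand + MEB = 199.0 - 1.6Q.
Set SMB = MC: 199.0 - 1.6Q = 41.5 + 2.6Q → Q* = 37.5000.
The loss is the area between SMB and MC from Q* to Q_m; with linear curves that's a triangle of height MEB(Q_m).
DWL = ½ × 10.2963 × 43.2444 = 222.6287.

DWL = $222.6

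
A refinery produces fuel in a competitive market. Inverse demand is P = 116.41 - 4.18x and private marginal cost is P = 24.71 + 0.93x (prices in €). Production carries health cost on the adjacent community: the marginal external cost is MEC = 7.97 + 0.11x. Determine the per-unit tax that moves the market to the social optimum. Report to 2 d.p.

Social marginal cost = private MC + MEC = 32.68 + 1.04x.
Set SMC = demand: 32.68 + 1.04x = 116.41 - 4.18x → x* = 16.0402.
The Pigouvian tax equals MEC at x*: 7.97 + 0.11×16.0402 = 9.7344.

tax = €9.73 per unit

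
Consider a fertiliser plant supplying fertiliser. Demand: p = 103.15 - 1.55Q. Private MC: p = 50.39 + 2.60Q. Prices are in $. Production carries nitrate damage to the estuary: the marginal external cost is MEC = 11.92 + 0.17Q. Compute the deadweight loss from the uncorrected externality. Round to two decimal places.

Market equilibrium (private): 50.39 + 2.60Q = 103.15 - 1.55Q → Q_m = 12.7133.
Social marginal cost = private MC + MEC = 62.31 + 2.77Q.
Set SMC = demand: 62.31 + 2.77Q = 103.15 - 1.55Q → Q* = 9.4537.
Height of the DWL triangle at Q_m is SMC(Q_m) − demand(Q_m) = MEC(Q_m) = 14.0813.
DWL = ½ × 3.2596 × 14.0813 = 22.9497.

DWL = $22.95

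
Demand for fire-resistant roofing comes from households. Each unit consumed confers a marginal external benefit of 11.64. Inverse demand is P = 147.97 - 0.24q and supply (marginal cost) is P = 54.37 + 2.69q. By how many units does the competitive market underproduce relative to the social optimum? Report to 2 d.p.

3.97 units

Market equilibrium (private): 54.37 + 2.69q = 147.97 - 0.24q → q_m = 31.9454.
Social marginal benefit = demand + MEB = 159.61 - 0.24q.
Set SMB = MC: 159.61 - 0.24q = 54.37 + 2.69q → q* = 35.9181.
Gap = |31.9454 − 35.9181| = 3.9727.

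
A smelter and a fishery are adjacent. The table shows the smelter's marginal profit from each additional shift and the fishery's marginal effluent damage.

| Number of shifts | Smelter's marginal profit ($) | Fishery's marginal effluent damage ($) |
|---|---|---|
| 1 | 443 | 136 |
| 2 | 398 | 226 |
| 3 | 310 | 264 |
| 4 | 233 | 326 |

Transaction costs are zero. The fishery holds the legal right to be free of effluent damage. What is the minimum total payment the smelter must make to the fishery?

Efficient level: marginal profit ≥ marginal effluent damage through level 3, so k* = 3.
With the fishery holding the right, the smelter must at least compensate total damage at k*: 136 + 226 + 264 = 626.

$626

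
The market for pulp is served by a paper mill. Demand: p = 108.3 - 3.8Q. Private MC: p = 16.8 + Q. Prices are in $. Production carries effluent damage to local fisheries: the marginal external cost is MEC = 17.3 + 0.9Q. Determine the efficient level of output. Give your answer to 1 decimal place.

Q* = 13.0

Social marginal cost = private MC + MEC = 34.1 + 1.9Q.
Set SMC = demand: 34.1 + 1.9Q = 108.3 - 3.8Q → Q* = 13.0175.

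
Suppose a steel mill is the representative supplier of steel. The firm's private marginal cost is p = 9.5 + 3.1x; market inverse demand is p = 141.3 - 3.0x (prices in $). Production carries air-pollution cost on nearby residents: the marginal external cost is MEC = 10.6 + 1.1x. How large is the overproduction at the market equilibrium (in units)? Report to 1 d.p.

Market equilibrium (private): 9.5 + 3.1x = 141.3 - 3.0x → x_m = 21.6066.
Social marginal cost = private MC + MEC = 20.1 + 4.2x.
Set SMC = demand: 20.1 + 4.2x = 141.3 - 3.0x → x* = 16.8333.
Gap = |21.6066 − 16.8333| = 4.7733.

4.8 units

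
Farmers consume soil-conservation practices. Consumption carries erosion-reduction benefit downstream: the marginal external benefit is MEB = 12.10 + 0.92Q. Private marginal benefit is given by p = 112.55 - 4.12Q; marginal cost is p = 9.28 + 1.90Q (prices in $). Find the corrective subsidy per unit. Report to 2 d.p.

Social marginal benefit = demand + MEB = 124.65 - 3.20Q.
Set SMB = MC: 124.65 - 3.20Q = 9.28 + 1.90Q → Q* = 22.6216.
The Pigouvian subsidy equals MEB at Q*: 12.10 + 0.92×22.6216 = 32.9119.

subsidy = $32.91 per unit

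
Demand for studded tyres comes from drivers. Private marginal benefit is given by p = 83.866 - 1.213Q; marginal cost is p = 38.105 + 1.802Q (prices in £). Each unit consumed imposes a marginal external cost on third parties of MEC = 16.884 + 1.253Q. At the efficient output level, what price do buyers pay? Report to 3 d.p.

Social marginal benefit = demand − MEC = 66.982 - 2.466Q.
Set SMB = MC: 66.982 - 2.466Q = 38.105 + 1.802Q → Q* = 6.7659.
Consumer price on the demand curve at Q*: 83.866 − 1.213×6.7659 = 75.6590.

P = £75.659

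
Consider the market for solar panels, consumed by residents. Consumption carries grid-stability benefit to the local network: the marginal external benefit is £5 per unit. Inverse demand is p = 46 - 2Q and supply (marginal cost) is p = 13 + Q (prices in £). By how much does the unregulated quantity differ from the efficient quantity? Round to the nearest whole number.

Market equilibrium (private): 13 + Q = 46 - 2Q → Q_m = 11.0000.
Social marginal benefit = demand + MEB = 51 - 2Q.
Set SMB = MC: 51 - 2Q = 13 + Q → Q* = 12.6667.
Gap = |11.0000 − 12.6667| = 1.6667.

2 units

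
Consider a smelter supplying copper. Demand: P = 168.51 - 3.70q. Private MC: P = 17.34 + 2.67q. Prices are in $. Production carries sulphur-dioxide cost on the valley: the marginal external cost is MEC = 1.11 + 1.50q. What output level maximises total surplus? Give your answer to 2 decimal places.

Social marginal cost = private MC + MEC = 18.45 + 4.17q.
Set SMC = demand: 18.45 + 4.17q = 168.51 - 3.70q → q* = 19.0673.

q* = 19.07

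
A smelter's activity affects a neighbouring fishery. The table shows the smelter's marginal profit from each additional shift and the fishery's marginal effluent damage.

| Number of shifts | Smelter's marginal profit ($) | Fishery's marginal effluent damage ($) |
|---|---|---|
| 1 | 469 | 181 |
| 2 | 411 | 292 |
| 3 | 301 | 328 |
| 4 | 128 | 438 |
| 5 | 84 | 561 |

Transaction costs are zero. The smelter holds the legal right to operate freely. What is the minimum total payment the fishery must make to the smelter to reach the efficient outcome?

Left alone the smelter would choose level 5 (marginal profit stays positive).
Efficient level: k* = 2 (marginal profit ≥ marginal effluent damage through 2).
The fishery must at least cover the smelter's forgone profit from cutting 5→2: 301 + 128 + 84 = 513.

$513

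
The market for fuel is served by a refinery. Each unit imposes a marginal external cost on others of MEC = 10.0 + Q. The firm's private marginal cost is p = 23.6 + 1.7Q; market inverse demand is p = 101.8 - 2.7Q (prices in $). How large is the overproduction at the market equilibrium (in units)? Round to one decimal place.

5.1 units

Market equilibrium (private): 23.6 + 1.7Q = 101.8 - 2.7Q → Q_m = 17.7727.
Social marginal cost = private MC + MEC = 33.6 + 2.7Q.
Set SMC = demand: 33.6 + 2.7Q = 101.8 - 2.7Q → Q* = 12.6296.
Gap = |17.7727 − 12.6296| = 5.1431.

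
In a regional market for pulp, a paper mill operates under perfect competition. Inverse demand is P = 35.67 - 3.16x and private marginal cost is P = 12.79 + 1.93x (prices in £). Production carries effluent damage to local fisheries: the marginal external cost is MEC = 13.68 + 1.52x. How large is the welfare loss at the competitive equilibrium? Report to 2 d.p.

DWL = £31.83

Market equilibrium (private): 12.79 + 1.93x = 35.67 - 3.16x → x_m = 4.4951.
Social marginal cost = private MC + MEC = 26.47 + 3.45x.
Set SMC = demand: 26.47 + 3.45x = 35.67 - 3.16x → x* = 1.3918.
The welfare-loss triangle has base |x_m − x*| and height MEC(x_m) (the vertical gap between SMC and demand is zero at x* and MEC at x_m).
DWL = ½ × 3.1033 × 20.5125 = 31.8282.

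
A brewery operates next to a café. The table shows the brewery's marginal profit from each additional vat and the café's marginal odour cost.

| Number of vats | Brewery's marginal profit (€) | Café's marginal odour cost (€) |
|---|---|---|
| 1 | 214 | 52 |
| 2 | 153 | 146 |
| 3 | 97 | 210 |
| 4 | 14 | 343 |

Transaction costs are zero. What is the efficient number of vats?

Bargaining reaches the level where marginal profit last exceeds marginal odour cost.
That holds through level 2 (153 ≥ 146) but not at 3 (97 < 210).

2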